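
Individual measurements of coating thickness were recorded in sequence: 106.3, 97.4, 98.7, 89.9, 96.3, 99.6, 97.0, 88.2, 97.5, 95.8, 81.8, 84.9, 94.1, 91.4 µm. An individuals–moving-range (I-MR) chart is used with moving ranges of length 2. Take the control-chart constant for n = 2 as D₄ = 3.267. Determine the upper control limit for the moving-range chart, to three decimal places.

20.130

Moving ranges: 8.9, 1.3, 8.8, 6.4, 3.3, 2.6, 8.8, 9.3, 1.7, 14.0, 3.1, 9.2, 2.7; M̄R̄ = 80.1000 / 13 = 6.1615
UCL_MR = D₄·M̄R̄ = 3.267 × 6.1615 = 20.1297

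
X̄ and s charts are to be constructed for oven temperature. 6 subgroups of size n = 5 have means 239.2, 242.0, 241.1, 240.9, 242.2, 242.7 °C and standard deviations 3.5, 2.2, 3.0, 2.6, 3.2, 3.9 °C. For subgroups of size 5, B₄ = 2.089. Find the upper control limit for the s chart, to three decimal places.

6.406

s̄ = (3.5 + 2.2 + 3.0 + 2.6 + 3.2 + 3.9) / 6 = 3.0667
UCL_s = B₄·s̄ = 2.089 × 3.0667 = 6.4063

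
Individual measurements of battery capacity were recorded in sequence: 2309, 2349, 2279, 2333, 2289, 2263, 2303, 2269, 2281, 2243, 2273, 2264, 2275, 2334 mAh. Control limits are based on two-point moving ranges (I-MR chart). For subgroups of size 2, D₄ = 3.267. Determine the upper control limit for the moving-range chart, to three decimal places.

117.361

Moving ranges: 40, 70, 54, 44, 26, 40, 34, 12, 38, 30, 9, 11, 59; M̄R̄ = 467.0000 / 13 = 35.9231
UCL_MR = D₄·M̄R̄ = 3.267 × 35.9231 = 117.3607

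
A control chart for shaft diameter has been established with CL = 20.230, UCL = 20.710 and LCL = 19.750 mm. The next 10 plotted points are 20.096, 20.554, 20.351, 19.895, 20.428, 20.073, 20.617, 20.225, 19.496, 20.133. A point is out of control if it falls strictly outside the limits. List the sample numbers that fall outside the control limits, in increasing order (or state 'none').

Compare each point to [19.750, 20.710]: sample 9 = 19.496 < LCL.

9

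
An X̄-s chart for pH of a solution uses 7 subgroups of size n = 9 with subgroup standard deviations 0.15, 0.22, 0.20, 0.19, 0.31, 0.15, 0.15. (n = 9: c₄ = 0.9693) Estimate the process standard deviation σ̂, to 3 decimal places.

s̄ = (0.15 + 0.22 + 0.20 + 0.19 + 0.31 + 0.15 + 0.15) / 7 = 0.1957
σ̂ = s̄ / c₄ = 0.1957 / 0.9693 = 0.2019

0.202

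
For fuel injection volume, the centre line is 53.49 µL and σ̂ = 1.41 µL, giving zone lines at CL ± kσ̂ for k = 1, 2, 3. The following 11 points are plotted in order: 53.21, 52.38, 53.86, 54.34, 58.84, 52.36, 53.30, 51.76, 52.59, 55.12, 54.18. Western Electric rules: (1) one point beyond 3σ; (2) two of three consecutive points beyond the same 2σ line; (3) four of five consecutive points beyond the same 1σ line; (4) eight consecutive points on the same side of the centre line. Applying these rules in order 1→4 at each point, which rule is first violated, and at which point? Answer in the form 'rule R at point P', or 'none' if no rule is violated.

rule 1 at point 5

Zone of each point (C = within 1σ̂, B = 1σ̂–2σ̂, A = 2σ̂–3σ̂, * = beyond 3σ̂; sign = side of CL): 1:-C, 2:-C, 3:+C, 4:+C, 5:+*, 6:-C, 7:-C, 8:-B, 9:-C, 10:+B, 11:+C
Rule 1 (one point beyond the 3σ limits) is satisfied at point 5.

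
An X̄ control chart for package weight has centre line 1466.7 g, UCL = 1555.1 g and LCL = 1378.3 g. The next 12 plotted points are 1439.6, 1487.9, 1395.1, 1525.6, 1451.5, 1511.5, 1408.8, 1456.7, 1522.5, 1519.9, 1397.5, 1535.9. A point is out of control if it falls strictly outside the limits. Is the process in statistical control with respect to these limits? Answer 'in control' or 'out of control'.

in control

All 12 points lie within [1378.3, 1555.1].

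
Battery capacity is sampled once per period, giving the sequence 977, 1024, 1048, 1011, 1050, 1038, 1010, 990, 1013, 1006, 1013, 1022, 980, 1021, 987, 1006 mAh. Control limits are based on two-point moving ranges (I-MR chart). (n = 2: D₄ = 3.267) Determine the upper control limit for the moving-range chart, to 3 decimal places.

Moving ranges: 47, 24, 37, 39, 12, 28, 20, 23, 7, 7, 9, 42, 41, 34, 19; M̄R̄ = 389.0000 / 15 = 25.9333
UCL_MR = D₄·M̄R̄ = 3.267 × 25.9333 = 84.7242

84.724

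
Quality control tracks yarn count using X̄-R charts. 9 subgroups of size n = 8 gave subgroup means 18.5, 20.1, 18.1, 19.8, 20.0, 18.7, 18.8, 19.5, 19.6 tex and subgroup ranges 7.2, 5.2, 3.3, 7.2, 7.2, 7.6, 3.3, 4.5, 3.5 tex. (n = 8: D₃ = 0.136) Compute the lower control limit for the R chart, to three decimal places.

R̄ = (7.2 + 5.2 + 3.3 + 7.2 + 7.2 + 7.6 + 3.3 + 4.5 + 3.5) / 9 = 49.0000 / 9 = 5.4444
LCL_R = D₃·R̄ = 0.136 × 5.4444 = 0.7404

0.740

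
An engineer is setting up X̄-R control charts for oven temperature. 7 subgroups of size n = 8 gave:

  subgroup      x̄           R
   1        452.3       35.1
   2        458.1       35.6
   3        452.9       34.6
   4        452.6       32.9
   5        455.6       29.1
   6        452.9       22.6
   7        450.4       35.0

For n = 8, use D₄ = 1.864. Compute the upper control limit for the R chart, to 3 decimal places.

59.888

R̄ = (35.1 + 35.6 + 34.6 + 32.9 + 29.1 + 22.6 + 35.0) / 7 = 224.9000 / 7 = 32.1286
UCL_R = D₄·R̄ = 1.864 × 32.1286 = 59.8877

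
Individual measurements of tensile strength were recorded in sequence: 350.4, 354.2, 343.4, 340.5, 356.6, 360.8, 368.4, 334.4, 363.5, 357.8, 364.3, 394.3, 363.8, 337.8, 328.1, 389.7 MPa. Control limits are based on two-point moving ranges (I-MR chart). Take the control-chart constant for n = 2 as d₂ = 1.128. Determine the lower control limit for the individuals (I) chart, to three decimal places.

X̄ = (350.4 + 354.2 + 343.4 + 340.5 + 356.6 + 360.8 + 368.4 + 334.4 + 363.5 + 357.8 + 364.3 + 394.3 + 363.8 + 337.8 + 328.1 + 389.7) / 16 = 356.7500
Moving ranges: 3.8, 10.8, 2.9, 16.1, 4.2, 7.6, 34.0, 29.1, 5.7, 6.5, 30.0, 30.5, 26.0, 9.7, 61.6; M̄R̄ = 278.5000 / 15 = 18.5667
LCL = X̄ − 3·M̄R̄/d₂ = 356.7500 − 3 × 18.5667 / 1.128 = 307.3706

307.371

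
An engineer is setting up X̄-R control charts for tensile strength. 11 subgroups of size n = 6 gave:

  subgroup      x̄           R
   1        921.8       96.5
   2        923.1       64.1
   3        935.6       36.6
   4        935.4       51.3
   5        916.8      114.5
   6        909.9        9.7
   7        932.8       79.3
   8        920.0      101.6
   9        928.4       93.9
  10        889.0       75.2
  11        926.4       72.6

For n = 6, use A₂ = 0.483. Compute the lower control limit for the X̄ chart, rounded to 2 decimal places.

X̄̄ = (921.8 + 923.1 + 935.6 + 935.4 + 916.8 + 909.9 + 932.8 + 920.0 + 928.4 + 889.0 + 926.4) / 11 = 10139.2000 / 11 = 921.7455
R̄ = (96.5 + 64.1 + 36.6 + 51.3 + 114.5 + 9.7 + 79.3 + 101.6 + 93.9 + 75.2 + 72.6) / 11 = 795.3000 / 11 = 72.3000
LCL = X̄̄ − A₂·R̄ = 921.7455 − 0.483 × 72.3000 = 886.8246

886.82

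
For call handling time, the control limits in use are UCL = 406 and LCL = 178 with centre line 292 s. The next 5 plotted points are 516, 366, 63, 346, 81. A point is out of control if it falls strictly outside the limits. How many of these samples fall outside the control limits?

3

Compare each point to [178, 406]: sample 1 = 516 > UCL; sample 3 = 63 < LCL; sample 5 = 81 < LCL.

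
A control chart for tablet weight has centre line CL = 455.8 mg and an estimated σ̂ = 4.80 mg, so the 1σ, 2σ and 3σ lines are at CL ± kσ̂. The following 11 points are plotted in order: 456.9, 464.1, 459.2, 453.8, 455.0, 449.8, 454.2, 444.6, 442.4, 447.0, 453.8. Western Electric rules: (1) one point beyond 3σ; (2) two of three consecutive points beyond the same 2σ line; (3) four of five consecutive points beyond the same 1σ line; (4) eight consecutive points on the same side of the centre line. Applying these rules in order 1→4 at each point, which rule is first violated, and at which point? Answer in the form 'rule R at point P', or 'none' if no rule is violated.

Zone of each point (C = within 1σ̂, B = 1σ̂–2σ̂, A = 2σ̂–3σ̂, * = beyond 3σ̂; sign = side of CL): 1:+C, 2:+B, 3:+C, 4:-C, 5:-C, 6:-B, 7:-C, 8:-A, 9:-A, 10:-B, 11:-C
Rule 2 (two of three consecutive points beyond the same 2σ limit) is satisfied at point 9.

rule 2 at point 9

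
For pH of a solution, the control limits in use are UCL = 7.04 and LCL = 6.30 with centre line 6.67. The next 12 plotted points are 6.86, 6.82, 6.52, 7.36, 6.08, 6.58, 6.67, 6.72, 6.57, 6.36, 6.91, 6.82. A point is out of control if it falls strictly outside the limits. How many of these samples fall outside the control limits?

Compare each point to [6.30, 7.04]: sample 4 = 7.36 > UCL; sample 5 = 6.08 < LCL.

2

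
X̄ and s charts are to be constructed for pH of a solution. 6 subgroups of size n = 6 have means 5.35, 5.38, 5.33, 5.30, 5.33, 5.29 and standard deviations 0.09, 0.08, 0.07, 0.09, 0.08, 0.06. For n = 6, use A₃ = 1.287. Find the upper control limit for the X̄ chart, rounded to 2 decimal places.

5.43

X̄̄ = (5.35 + 5.38 + 5.33 + 5.30 + 5.33 + 5.29) / 6 = 5.3300
s̄ = (0.09 + 0.08 + 0.07 + 0.09 + 0.08 + 0.06) / 6 = 0.0783
UCL = X̄̄ + A₃·s̄ = 5.3300 + 1.287 × 0.0783 = 5.4308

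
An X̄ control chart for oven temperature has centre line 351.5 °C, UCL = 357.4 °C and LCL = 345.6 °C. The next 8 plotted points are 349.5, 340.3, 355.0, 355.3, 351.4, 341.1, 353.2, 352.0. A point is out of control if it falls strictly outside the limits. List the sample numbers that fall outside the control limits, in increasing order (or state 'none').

2, 6

Compare each point to [345.6, 357.4]: sample 2 = 340.3 < LCL; sample 6 = 341.1 < LCL.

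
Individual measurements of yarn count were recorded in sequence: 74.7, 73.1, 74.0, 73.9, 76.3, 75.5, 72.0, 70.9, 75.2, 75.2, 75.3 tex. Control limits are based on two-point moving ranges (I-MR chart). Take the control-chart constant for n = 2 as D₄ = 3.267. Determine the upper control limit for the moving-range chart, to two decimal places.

4.84

Moving ranges: 1.6, 0.9, 0.1, 2.4, 0.8, 3.5, 1.1, 4.3, 0.0, 0.1; M̄R̄ = 14.8000 / 10 = 1.4800
UCL_MR = D₄·M̄R̄ = 3.267 × 1.4800 = 4.8352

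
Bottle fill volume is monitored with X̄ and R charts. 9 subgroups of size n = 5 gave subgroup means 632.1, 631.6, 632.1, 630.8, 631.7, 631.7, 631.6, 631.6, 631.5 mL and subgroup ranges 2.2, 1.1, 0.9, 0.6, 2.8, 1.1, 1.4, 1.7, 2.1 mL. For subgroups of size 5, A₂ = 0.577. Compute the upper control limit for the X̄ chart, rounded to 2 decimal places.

632.52

X̄̄ = (632.1 + 631.6 + 632.1 + 630.8 + 631.7 + 631.7 + 631.6 + 631.6 + 631.5) / 9 = 5684.7000 / 9 = 631.6333
R̄ = (2.2 + 1.1 + 0.9 + 0.6 + 2.8 + 1.1 + 1.4 + 1.7 + 2.1) / 9 = 13.9000 / 9 = 1.5444
UCL = X̄̄ + A₂·R̄ = 631.6333 + 0.577 × 1.5444 = 632.5245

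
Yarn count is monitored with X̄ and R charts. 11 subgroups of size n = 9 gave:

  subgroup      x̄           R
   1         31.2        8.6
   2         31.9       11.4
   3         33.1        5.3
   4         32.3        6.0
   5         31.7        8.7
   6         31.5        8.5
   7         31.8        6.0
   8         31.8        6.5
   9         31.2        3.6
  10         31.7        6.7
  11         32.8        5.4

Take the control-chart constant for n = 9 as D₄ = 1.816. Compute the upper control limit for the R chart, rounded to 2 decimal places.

12.66

R̄ = (8.6 + 11.4 + 5.3 + 6.0 + 8.7 + 8.5 + 6.0 + 6.5 + 3.6 + 6.7 + 5.4) / 11 = 76.7000 / 11 = 6.9727
UCL_R = D₄·R̄ = 1.816 × 6.9727 = 12.6625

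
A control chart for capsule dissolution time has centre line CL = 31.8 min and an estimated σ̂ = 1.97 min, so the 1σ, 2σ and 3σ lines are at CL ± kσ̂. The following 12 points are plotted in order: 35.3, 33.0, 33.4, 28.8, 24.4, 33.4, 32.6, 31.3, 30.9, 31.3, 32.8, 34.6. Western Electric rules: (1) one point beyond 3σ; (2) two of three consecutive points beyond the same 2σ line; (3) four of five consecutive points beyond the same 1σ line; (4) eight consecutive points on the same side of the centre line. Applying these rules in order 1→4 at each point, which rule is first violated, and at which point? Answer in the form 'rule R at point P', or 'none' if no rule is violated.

Zone of each point (C = within 1σ̂, B = 1σ̂–2σ̂, A = 2σ̂–3σ̂, * = beyond 3σ̂; sign = side of CL): 1:+B, 2:+C, 3:+C, 4:-B, 5:-*, 6:+C, 7:+C, 8:-C, 9:-C, 10:-C, 11:+C, 12:+B
Rule 1 (one point beyond the 3σ limits) is satisfied at point 5.

rule 1 at point 5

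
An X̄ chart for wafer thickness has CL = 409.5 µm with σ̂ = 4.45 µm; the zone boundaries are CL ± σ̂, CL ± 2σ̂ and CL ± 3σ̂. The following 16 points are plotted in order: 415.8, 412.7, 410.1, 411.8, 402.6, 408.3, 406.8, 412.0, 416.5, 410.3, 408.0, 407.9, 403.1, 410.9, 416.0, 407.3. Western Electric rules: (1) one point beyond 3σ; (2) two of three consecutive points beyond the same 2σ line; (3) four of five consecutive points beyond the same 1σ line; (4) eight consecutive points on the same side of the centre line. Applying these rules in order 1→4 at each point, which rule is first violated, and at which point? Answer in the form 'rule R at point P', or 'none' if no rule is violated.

Zone of each point (C = within 1σ̂, B = 1σ̂–2σ̂, A = 2σ̂–3σ̂, * = beyond 3σ̂; sign = side of CL): 1:+B, 2:+C, 3:+C, 4:+C, 5:-B, 6:-C, 7:-C, 8:+C, 9:+B, 10:+C, 11:-C, 12:-C, 13:-B, 14:+C, 15:+B, 16:-C
No rule fires across all 16 points.

none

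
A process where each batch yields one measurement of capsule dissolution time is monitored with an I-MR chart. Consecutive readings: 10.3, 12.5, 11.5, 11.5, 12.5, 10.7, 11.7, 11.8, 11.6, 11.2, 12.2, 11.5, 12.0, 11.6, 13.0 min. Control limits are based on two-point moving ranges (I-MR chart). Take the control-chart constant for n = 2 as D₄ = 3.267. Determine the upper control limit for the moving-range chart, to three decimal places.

2.730

Moving ranges: 2.2, 1.0, 0.0, 1.0, 1.8, 1.0, 0.1, 0.2, 0.4, 1.0, 0.7, 0.5, 0.4, 1.4; M̄R̄ = 11.7000 / 14 = 0.8357
UCL_MR = D₄·M̄R̄ = 3.267 × 0.8357 = 2.7303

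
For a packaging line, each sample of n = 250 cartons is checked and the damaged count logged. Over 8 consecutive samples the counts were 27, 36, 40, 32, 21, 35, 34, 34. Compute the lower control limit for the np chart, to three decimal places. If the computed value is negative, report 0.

p̄ = Σdᵢ / (k·n) = 259 / (8 × 250) = 0.12950
LCL = np̄ − 3·√(np̄(1−p̄)) = 32.3750 − 3 × 5.3087 = 16.4489

16.449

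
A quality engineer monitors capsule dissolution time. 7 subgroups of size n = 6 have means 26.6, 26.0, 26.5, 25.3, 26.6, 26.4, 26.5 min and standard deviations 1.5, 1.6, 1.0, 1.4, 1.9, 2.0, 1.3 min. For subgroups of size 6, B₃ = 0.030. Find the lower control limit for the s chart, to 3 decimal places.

s̄ = (1.5 + 1.6 + 1.0 + 1.4 + 1.9 + 2.0 + 1.3) / 7 = 1.5286
LCL_s = B₃·s̄ = 0.030 × 1.5286 = 0.0459

0.046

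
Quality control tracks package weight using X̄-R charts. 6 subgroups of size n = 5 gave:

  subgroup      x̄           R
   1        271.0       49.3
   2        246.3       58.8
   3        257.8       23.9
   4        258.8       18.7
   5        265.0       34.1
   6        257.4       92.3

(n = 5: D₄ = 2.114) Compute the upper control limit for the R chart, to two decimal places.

97.63

R̄ = (49.3 + 58.8 + 23.9 + 18.7 + 34.1 + 92.3) / 6 = 277.1000 / 6 = 46.1833
UCL_R = D₄·R̄ = 2.114 × 46.1833 = 97.6316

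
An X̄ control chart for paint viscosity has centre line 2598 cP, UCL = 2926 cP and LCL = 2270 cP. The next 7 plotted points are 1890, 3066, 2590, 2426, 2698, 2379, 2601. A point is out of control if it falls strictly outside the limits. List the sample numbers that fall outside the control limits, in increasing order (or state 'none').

Compare each point to [2270, 2926]: sample 1 = 1890 < LCL; sample 2 = 3066 > UCL.

1, 2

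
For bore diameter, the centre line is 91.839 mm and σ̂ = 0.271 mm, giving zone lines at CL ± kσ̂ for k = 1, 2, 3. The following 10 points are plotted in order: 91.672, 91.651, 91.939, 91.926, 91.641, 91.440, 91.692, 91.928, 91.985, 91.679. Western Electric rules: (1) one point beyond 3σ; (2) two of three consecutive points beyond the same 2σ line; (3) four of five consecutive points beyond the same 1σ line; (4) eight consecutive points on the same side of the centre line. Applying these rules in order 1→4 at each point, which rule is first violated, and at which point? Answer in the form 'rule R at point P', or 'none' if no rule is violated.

none

Zone of each point (C = within 1σ̂, B = 1σ̂–2σ̂, A = 2σ̂–3σ̂, * = beyond 3σ̂; sign = side of CL): 1:-C, 2:-C, 3:+C, 4:+C, 5:-C, 6:-B, 7:-C, 8:+C, 9:+C, 10:-C
No rule fires across all 10 points.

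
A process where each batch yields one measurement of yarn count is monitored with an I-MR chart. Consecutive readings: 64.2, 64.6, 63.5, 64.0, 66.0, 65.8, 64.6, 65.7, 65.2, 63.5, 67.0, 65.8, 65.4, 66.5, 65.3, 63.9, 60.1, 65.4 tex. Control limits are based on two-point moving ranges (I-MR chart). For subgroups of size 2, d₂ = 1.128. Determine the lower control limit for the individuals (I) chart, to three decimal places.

X̄ = (64.2 + 64.6 + 63.5 + 64.0 + 66.0 + 65.8 + 64.6 + 65.7 + 65.2 + 63.5 + 67.0 + 65.8 + 65.4 + 66.5 + 65.3 + 63.9 + 60.1 + 65.4) / 18 = 64.8056
Moving ranges: 0.4, 1.1, 0.5, 2.0, 0.2, 1.2, 1.1, 0.5, 1.7, 3.5, 1.2, 0.4, 1.1, 1.2, 1.4, 3.8, 5.3; M̄R̄ = 26.6000 / 17 = 1.5647
LCL = X̄ − 3·M̄R̄/d₂ = 64.8056 − 3 × 1.5647 / 1.128 = 60.6441

60.644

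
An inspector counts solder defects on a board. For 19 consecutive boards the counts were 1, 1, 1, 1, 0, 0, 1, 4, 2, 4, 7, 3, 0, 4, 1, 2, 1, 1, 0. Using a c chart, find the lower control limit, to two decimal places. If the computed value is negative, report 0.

0.00

c̄ = (1 + 1 + 1 + 1 + 0 + 0 + 1 + 4 + 2 + 4 + 7 + 3 + 0 + 4 + 1 + 2 + 1 + 1 + 0) / 19 = 34 / 19 = 1.7895
LCL = c̄ − 3√c̄ = 1.7895 − 3 × 1.3377 = -2.2237 → 0 (cannot be negative)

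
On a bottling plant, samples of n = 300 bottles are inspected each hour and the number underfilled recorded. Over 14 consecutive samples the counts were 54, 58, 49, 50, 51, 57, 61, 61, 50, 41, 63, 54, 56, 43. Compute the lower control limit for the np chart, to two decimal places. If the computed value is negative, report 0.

p̄ = Σdᵢ / (k·n) = 748 / (14 × 300) = 0.17810
LCL = np̄ − 3·√(np̄(1−p̄)) = 53.4286 − 3 × 6.6267 = 33.5485

33.55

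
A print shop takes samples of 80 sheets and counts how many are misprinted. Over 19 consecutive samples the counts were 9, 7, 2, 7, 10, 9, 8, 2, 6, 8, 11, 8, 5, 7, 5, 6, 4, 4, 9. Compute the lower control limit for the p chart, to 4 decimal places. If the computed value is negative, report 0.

0.0000

p̄ = Σdᵢ / (k·n) = 127 / (19 × 80) = 0.08355
LCL = p̄ − 3·√(p̄(1−p̄)/n) = 0.08355 − 3 × 0.03094 = -0.00926 → 0 (negative, so LCL = 0)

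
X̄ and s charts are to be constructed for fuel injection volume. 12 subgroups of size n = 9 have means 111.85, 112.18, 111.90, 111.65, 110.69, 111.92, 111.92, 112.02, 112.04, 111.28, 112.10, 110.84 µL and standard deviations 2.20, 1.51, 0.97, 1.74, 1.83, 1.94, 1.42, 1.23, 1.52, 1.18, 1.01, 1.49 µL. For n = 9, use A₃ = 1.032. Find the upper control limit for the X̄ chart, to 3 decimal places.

113.251

X̄̄ = (111.85 + 112.18 + 111.90 + 111.65 + 110.69 + 111.92 + 111.92 + 112.02 + 112.04 + 111.28 + 112.10 + 110.84) / 12 = 111.6992
s̄ = (2.20 + 1.51 + 0.97 + 1.74 + 1.83 + 1.94 + 1.42 + 1.23 + 1.52 + 1.18 + 1.01 + 1.49) / 12 = 1.5033
UCL = X̄̄ + A₃·s̄ = 111.6992 + 1.032 × 1.5033 = 113.2506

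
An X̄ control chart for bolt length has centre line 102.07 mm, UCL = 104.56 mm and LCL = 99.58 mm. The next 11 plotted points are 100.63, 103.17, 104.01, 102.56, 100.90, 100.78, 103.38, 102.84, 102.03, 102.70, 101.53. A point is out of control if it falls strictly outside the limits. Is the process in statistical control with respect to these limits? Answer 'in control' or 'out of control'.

in control

All 11 points lie within [99.58, 104.56].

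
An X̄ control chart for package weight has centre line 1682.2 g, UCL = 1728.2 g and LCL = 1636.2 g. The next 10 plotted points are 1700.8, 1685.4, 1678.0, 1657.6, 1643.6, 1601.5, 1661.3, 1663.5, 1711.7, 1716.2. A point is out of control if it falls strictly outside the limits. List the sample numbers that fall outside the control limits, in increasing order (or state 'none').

Compare each point to [1636.2, 1728.2]: sample 6 = 1601.5 < LCL.

6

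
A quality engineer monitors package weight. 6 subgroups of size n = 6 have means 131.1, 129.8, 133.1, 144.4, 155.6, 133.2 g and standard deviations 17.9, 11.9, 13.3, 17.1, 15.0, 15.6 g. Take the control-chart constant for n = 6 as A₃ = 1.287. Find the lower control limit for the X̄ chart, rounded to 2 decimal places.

X̄̄ = (131.1 + 129.8 + 133.1 + 144.4 + 155.6 + 133.2) / 6 = 137.8667
s̄ = (17.9 + 11.9 + 13.3 + 17.1 + 15.0 + 15.6) / 6 = 15.1333
LCL = X̄̄ − A₃·s̄ = 137.8667 − 1.287 × 15.1333 = 118.3901

118.39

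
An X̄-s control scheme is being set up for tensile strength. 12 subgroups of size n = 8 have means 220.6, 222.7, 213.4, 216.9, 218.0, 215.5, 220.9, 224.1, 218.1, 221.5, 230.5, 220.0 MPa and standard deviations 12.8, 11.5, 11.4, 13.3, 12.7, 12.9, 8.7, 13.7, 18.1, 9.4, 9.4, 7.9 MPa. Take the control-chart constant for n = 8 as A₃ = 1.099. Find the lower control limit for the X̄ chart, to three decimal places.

207.197

X̄̄ = (220.6 + 222.7 + 213.4 + 216.9 + 218.0 + 215.5 + 220.9 + 224.1 + 218.1 + 221.5 + 230.5 + 220.0) / 12 = 220.1833
s̄ = (12.8 + 11.5 + 11.4 + 13.3 + 12.7 + 12.9 + 8.7 + 13.7 + 18.1 + 9.4 + 9.4 + 7.9) / 12 = 11.8167
LCL = X̄̄ − A₃·s̄ = 220.1833 − 1.099 × 11.8167 = 207.1968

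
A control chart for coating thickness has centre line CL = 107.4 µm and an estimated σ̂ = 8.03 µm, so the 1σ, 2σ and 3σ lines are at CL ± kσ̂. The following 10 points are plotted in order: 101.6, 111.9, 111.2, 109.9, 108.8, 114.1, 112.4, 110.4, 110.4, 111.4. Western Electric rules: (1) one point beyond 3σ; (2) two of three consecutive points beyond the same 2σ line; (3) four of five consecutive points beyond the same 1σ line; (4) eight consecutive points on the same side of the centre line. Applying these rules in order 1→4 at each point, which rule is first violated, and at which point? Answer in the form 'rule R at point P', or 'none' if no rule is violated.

rule 4 at point 9

Zone of each point (C = within 1σ̂, B = 1σ̂–2σ̂, A = 2σ̂–3σ̂, * = beyond 3σ̂; sign = side of CL): 1:-C, 2:+C, 3:+C, 4:+C, 5:+C, 6:+C, 7:+C, 8:+C, 9:+C, 10:+C
Rule 4 (eight consecutive points on the same side of the centre line) is satisfied at point 9.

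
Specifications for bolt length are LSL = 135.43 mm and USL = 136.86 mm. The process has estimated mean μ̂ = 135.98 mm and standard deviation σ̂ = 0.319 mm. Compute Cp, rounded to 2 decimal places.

0.75

Cp = (USL − LSL) / (6σ̂) = (136.86 − 135.43) / (6 × 0.319) = 1.4300 / 1.9140 = 0.7471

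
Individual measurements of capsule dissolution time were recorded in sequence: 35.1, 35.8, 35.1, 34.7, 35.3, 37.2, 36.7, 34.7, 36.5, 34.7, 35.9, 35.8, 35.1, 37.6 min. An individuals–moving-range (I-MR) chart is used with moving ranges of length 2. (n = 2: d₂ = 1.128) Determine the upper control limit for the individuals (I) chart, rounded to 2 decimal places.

38.78

X̄ = (35.1 + 35.8 + 35.1 + 34.7 + 35.3 + 37.2 + 36.7 + 34.7 + 36.5 + 34.7 + 35.9 + 35.8 + 35.1 + 37.6) / 14 = 35.7286
Moving ranges: 0.7, 0.7, 0.4, 0.6, 1.9, 0.5, 2.0, 1.8, 1.8, 1.2, 0.1, 0.7, 2.5; M̄R̄ = 14.9000 / 13 = 1.1462
UCL = X̄ + 3·M̄R̄/d₂ = 35.7286 + 3 × 1.1462 / 1.128 = 38.7769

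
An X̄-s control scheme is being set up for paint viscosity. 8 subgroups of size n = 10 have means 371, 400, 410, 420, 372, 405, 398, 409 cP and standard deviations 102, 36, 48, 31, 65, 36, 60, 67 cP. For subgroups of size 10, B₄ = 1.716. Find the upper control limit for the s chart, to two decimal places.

95.45

s̄ = (102 + 36 + 48 + 31 + 65 + 36 + 60 + 67) / 8 = 55.6250
UCL_s = B₄·s̄ = 1.716 × 55.6250 = 95.4525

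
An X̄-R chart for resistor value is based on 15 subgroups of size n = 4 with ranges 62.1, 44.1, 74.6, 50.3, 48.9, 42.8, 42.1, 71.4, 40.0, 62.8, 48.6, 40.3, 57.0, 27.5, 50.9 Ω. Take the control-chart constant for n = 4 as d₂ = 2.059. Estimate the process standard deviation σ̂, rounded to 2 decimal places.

24.72

R̄ = (62.1 + 44.1 + 74.6 + 50.3 + 48.9 + 42.8 + 42.1 + 71.4 + 40.0 + 62.8 + 48.6 + 40.3 + 57.0 + 27.5 + 50.9) / 15 = 50.8933
σ̂ = R̄ / d₂ = 50.8933 / 2.059 = 24.7175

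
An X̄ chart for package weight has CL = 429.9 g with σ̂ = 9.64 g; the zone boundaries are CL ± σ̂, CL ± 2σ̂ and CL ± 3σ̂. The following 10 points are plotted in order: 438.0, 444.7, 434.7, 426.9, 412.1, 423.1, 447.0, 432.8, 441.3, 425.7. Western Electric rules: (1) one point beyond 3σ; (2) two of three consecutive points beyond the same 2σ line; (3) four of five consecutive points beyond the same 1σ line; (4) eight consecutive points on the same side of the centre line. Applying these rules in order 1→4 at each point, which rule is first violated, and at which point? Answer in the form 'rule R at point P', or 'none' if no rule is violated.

none

Zone of each point (C = within 1σ̂, B = 1σ̂–2σ̂, A = 2σ̂–3σ̂, * = beyond 3σ̂; sign = side of CL): 1:+C, 2:+B, 3:+C, 4:-C, 5:-B, 6:-C, 7:+B, 8:+C, 9:+B, 10:-C
No rule fires across all 10 points.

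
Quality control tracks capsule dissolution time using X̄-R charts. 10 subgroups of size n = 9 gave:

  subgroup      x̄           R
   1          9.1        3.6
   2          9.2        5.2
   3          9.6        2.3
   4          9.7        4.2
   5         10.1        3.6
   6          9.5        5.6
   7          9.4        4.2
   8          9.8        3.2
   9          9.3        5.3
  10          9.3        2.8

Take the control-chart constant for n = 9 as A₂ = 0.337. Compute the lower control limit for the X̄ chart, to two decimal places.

X̄̄ = (9.1 + 9.2 + 9.6 + 9.7 + 10.1 + 9.5 + 9.4 + 9.8 + 9.3 + 9.3) / 10 = 95.0000 / 10 = 9.5000
R̄ = (3.6 + 5.2 + 2.3 + 4.2 + 3.6 + 5.6 + 4.2 + 3.2 + 5.3 + 2.8) / 10 = 40.0000 / 10 = 4.0000
LCL = X̄̄ − A₂·R̄ = 9.5000 − 0.337 × 4.0000 = 8.1520

8.15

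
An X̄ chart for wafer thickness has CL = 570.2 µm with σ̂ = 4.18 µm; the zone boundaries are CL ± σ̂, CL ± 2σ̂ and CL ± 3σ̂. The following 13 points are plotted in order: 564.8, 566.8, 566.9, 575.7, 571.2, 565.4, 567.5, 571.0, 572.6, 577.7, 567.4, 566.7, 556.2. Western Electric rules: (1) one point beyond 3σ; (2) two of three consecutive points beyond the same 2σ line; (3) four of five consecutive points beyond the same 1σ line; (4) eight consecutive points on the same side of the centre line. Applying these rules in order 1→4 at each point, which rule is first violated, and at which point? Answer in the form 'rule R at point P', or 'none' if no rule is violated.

rule 1 at point 13

Zone of each point (C = within 1σ̂, B = 1σ̂–2σ̂, A = 2σ̂–3σ̂, * = beyond 3σ̂; sign = side of CL): 1:-B, 2:-C, 3:-C, 4:+B, 5:+C, 6:-B, 7:-C, 8:+C, 9:+C, 10:+B, 11:-C, 12:-C, 13:-*
Rule 1 (one point beyond the 3σ limits) is satisfied at point 13.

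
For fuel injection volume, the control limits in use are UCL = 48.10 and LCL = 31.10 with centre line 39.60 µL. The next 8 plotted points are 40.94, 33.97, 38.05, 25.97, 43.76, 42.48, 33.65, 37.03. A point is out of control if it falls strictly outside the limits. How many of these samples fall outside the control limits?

1

Compare each point to [31.10, 48.10]: sample 4 = 25.97 < LCL.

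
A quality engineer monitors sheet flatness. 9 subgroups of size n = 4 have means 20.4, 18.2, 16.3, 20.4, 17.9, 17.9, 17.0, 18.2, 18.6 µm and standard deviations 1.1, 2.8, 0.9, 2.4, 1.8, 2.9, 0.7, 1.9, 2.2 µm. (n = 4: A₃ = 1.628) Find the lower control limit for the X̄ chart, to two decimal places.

X̄̄ = (20.4 + 18.2 + 16.3 + 20.4 + 17.9 + 17.9 + 17.0 + 18.2 + 18.6) / 9 = 18.3222
s̄ = (1.1 + 2.8 + 0.9 + 2.4 + 1.8 + 2.9 + 0.7 + 1.9 + 2.2) / 9 = 1.8556
LCL = X̄̄ − A₃·s̄ = 18.3222 − 1.628 × 1.8556 = 15.3014

15.30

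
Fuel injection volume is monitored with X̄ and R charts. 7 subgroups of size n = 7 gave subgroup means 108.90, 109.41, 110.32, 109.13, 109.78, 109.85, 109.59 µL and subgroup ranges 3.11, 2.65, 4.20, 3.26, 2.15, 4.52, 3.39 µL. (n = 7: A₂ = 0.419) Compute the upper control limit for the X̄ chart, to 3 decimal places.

X̄̄ = (108.90 + 109.41 + 110.32 + 109.13 + 109.78 + 109.85 + 109.59) / 7 = 766.9800 / 7 = 109.5686
R̄ = (3.11 + 2.65 + 4.20 + 3.26 + 2.15 + 4.52 + 3.39) / 7 = 23.2800 / 7 = 3.3257
UCL = X̄̄ + A₂·R̄ = 109.5686 + 0.419 × 3.3257 = 110.9620

110.962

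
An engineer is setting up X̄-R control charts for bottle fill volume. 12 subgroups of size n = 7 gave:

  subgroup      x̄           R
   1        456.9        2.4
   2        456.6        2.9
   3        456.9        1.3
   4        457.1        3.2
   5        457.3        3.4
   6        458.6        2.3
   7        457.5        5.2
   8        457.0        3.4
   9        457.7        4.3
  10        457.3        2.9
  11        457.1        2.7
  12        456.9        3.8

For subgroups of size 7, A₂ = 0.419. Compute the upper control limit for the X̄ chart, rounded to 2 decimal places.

458.56

X̄̄ = (456.9 + 456.6 + 456.9 + 457.1 + 457.3 + 458.6 + 457.5 + 457.0 + 457.7 + 457.3 + 457.1 + 456.9) / 12 = 5486.9000 / 12 = 457.2417
R̄ = (2.4 + 2.9 + 1.3 + 3.2 + 3.4 + 2.3 + 5.2 + 3.4 + 4.3 + 2.9 + 2.7 + 3.8) / 12 = 37.8000 / 12 = 3.1500
UCL = X̄̄ + A₂·R̄ = 457.2417 + 0.419 × 3.1500 = 458.5615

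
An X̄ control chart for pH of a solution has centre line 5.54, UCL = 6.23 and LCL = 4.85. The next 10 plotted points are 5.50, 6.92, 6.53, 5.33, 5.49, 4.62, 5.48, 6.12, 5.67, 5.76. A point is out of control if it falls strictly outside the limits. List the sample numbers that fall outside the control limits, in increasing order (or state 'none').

2, 3, 6

Compare each point to [4.85, 6.23]: sample 2 = 6.92 > UCL; sample 3 = 6.53 > UCL; sample 6 = 4.62 < LCL.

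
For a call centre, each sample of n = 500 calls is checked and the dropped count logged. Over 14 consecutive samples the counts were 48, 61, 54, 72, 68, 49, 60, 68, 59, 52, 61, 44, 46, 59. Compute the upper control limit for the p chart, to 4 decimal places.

p̄ = Σdᵢ / (k·n) = 801 / (14 × 500) = 0.11443
UCL = p̄ + 3·√(p̄(1−p̄)/n) = 0.11443 + 3 × √(0.11443×0.88557/500) = 0.11443 + 3 × 0.01424 = 0.15714

0.1571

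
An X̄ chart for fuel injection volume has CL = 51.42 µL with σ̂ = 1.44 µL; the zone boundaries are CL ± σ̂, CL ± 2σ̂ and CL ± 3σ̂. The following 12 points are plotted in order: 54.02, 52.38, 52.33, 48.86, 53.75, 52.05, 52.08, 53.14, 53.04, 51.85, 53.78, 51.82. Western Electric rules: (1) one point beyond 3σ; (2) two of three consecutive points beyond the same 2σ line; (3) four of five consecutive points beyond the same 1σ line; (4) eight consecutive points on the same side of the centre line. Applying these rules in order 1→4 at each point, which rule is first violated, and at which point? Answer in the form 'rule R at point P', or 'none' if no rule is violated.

Zone of each point (C = within 1σ̂, B = 1σ̂–2σ̂, A = 2σ̂–3σ̂, * = beyond 3σ̂; sign = side of CL): 1:+B, 2:+C, 3:+C, 4:-B, 5:+B, 6:+C, 7:+C, 8:+B, 9:+B, 10:+C, 11:+B, 12:+C
Rule 4 (eight consecutive points on the same side of the centre line) is satisfied at point 12.

rule 4 at point 12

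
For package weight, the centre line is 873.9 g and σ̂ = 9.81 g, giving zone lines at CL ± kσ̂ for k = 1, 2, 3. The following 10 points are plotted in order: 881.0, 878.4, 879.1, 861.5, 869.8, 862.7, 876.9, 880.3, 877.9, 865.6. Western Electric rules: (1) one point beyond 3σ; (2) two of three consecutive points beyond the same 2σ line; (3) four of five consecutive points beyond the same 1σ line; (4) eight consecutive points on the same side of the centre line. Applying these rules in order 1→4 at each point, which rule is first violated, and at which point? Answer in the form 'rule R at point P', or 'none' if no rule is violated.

none

Zone of each point (C = within 1σ̂, B = 1σ̂–2σ̂, A = 2σ̂–3σ̂, * = beyond 3σ̂; sign = side of CL): 1:+C, 2:+C, 3:+C, 4:-B, 5:-C, 6:-B, 7:+C, 8:+C, 9:+C, 10:-C
No rule fires across all 10 points.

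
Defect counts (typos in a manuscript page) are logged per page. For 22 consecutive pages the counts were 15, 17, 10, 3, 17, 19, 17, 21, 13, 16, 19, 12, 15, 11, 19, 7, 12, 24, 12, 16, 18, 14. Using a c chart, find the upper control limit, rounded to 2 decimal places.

26.43

c̄ = (15 + 17 + 10 + 3 + 17 + 19 + 17 + 21 + 13 + 16 + 19 + 12 + 15 + 11 + 19 + 7 + 12 + 24 + 12 + 16 + 18 + 14) / 22 = 327 / 22 = 14.8636
UCL = c̄ + 3√c̄ = 14.8636 + 3 × √14.8636 = 14.8636 + 3 × 3.8553 = 26.4297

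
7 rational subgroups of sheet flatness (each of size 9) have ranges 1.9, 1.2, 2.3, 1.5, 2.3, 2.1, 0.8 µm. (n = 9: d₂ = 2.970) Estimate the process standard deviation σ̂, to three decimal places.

R̄ = (1.9 + 1.2 + 2.3 + 1.5 + 2.3 + 2.1 + 0.8) / 7 = 1.7286
σ̂ = R̄ / d₂ = 1.7286 / 2.970 = 0.5820

0.582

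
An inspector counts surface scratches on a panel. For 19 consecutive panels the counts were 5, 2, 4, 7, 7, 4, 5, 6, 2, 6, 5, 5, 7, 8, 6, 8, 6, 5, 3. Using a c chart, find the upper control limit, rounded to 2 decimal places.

c̄ = (5 + 2 + 4 + 7 + 7 + 4 + 5 + 6 + 2 + 6 + 5 + 5 + 7 + 8 + 6 + 8 + 6 + 5 + 3) / 19 = 101 / 19 = 5.3158
UCL = c̄ + 3√c̄ = 5.3158 + 3 × √5.3158 = 5.3158 + 3 × 2.3056 = 12.2326

12.23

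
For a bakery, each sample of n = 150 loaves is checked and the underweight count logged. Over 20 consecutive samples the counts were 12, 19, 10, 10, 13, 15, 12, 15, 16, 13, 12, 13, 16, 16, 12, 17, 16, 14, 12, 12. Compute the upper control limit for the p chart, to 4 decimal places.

0.1623

p̄ = Σdᵢ / (k·n) = 275 / (20 × 150) = 0.09167
UCL = p̄ + 3·√(p̄(1−p̄)/n) = 0.09167 + 3 × √(0.09167×0.90833/150) = 0.09167 + 3 × 0.02356 = 0.16235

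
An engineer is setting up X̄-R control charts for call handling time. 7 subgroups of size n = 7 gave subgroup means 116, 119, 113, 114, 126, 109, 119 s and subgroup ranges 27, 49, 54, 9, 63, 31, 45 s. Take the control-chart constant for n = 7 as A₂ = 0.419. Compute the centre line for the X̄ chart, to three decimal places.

X̄̄ = (116 + 119 + 113 + 114 + 126 + 109 + 119) / 7 = 816.0000 / 7 = 116.5714
CL = X̄̄ = 116.5714

116.571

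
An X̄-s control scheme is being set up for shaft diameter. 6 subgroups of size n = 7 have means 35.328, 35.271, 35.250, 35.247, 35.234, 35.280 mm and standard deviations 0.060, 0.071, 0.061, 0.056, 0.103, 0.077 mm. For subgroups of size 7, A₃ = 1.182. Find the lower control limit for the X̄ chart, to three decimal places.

35.184

X̄̄ = (35.328 + 35.271 + 35.250 + 35.247 + 35.234 + 35.280) / 6 = 35.2683
s̄ = (0.060 + 0.071 + 0.061 + 0.056 + 0.103 + 0.077) / 6 = 0.0713
LCL = X̄̄ − A₃·s̄ = 35.2683 − 1.182 × 0.0713 = 35.1840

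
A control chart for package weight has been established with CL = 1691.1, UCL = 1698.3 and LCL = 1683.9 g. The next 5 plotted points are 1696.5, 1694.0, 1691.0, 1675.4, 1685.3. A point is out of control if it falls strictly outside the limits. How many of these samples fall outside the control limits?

1

Compare each point to [1683.9, 1698.3]: sample 4 = 1675.4 < LCL.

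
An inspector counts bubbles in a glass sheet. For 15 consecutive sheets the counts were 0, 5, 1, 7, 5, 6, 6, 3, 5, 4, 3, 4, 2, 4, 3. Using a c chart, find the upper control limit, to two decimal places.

c̄ = (0 + 5 + 1 + 7 + 5 + 6 + 6 + 3 + 5 + 4 + 3 + 4 + 2 + 4 + 3) / 15 = 58 / 15 = 3.8667
UCL = c̄ + 3√c̄ = 3.8667 + 3 × √3.8667 = 3.8667 + 3 × 1.9664 = 9.7658

9.77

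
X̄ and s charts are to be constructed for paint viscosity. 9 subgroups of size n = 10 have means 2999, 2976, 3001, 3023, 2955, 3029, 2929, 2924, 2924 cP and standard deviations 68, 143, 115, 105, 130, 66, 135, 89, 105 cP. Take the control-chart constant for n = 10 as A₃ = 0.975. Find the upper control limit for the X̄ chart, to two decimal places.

3076.90

X̄̄ = (2999 + 2976 + 3001 + 3023 + 2955 + 3029 + 2929 + 2924 + 2924) / 9 = 2973.3333
s̄ = (68 + 143 + 115 + 105 + 130 + 66 + 135 + 89 + 105) / 9 = 106.2222
UCL = X̄̄ + A₃·s̄ = 2973.3333 + 0.975 × 106.2222 = 3076.9000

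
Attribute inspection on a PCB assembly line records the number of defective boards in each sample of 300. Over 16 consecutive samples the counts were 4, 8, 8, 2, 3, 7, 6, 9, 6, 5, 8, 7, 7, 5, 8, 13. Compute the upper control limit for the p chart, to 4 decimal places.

0.0475

p̄ = Σdᵢ / (k·n) = 106 / (16 × 300) = 0.02208
UCL = p̄ + 3·√(p̄(1−p̄)/n) = 0.02208 + 3 × √(0.02208×0.97792/300) = 0.02208 + 3 × 0.00848 = 0.04754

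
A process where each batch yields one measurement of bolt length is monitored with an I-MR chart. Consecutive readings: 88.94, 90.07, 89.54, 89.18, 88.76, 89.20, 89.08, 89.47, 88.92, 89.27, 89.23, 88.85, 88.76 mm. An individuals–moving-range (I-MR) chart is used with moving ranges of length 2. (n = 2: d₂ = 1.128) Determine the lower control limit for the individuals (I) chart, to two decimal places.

X̄ = (88.94 + 90.07 + 89.54 + 89.18 + 88.76 + 89.20 + 89.08 + 89.47 + 88.92 + 89.27 + 89.23 + 88.85 + 88.76) / 13 = 89.1746
Moving ranges: 1.13, 0.53, 0.36, 0.42, 0.44, 0.12, 0.39, 0.55, 0.35, 0.04, 0.38, 0.09; M̄R̄ = 4.8000 / 12 = 0.4000
LCL = X̄ − 3·M̄R̄/d₂ = 89.1746 − 3 × 0.4000 / 1.128 = 88.1108

88.11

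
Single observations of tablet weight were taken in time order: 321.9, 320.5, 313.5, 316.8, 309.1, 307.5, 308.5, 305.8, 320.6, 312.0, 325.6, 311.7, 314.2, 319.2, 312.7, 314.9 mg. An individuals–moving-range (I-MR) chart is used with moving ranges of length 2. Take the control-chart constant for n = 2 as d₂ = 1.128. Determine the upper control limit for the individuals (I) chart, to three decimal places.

330.933

X̄ = (321.9 + 320.5 + 313.5 + 316.8 + 309.1 + 307.5 + 308.5 + 305.8 + 320.6 + 312.0 + 325.6 + 311.7 + 314.2 + 319.2 + 312.7 + 314.9) / 16 = 314.6562
Moving ranges: 1.4, 7.0, 3.3, 7.7, 1.6, 1.0, 2.7, 14.8, 8.6, 13.6, 13.9, 2.5, 5.0, 6.5, 2.2; M̄R̄ = 91.8000 / 15 = 6.1200
UCL = X̄ + 3·M̄R̄/d₂ = 314.6562 + 3 × 6.1200 / 1.128 = 330.9328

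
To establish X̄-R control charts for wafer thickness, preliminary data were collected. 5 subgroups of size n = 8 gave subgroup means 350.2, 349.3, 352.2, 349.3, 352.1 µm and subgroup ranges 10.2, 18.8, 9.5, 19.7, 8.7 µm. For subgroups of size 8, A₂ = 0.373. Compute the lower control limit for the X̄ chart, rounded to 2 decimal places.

X̄̄ = (350.2 + 349.3 + 352.2 + 349.3 + 352.1) / 5 = 1753.1000 / 5 = 350.6200
R̄ = (10.2 + 18.8 + 9.5 + 19.7 + 8.7) / 5 = 66.9000 / 5 = 13.3800
LCL = X̄̄ − A₂·R̄ = 350.6200 − 0.373 × 13.3800 = 345.6293

345.63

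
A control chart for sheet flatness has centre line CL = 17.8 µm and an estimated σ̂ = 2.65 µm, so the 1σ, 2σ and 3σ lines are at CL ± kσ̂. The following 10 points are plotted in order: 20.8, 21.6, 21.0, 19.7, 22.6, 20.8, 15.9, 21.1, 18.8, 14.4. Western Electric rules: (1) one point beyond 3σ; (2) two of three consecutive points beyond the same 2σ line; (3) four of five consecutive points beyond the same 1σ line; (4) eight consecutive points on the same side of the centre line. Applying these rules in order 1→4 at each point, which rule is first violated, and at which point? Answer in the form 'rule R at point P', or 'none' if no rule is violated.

rule 3 at point 5

Zone of each point (C = within 1σ̂, B = 1σ̂–2σ̂, A = 2σ̂–3σ̂, * = beyond 3σ̂; sign = side of CL): 1:+B, 2:+B, 3:+B, 4:+C, 5:+B, 6:+B, 7:-C, 8:+B, 9:+C, 10:-B
Rule 3 (four of five consecutive points beyond the same 1σ limit) is satisfied at point 5.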